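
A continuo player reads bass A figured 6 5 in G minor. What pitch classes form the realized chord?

The written figures 6 5 are shorthand for 6/5/3: the 3 is implied.
A third above A in this key is C.
A fifth above A in this key is Eb.
A sixth above A in this key is F.
Together with the bass A, this spells F dominant seventh in first inversion.

A, C, Eb, F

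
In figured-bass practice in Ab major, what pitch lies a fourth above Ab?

Db

Counting 3 letter steps above Ab lands on D; in Ab major, that letter is Db.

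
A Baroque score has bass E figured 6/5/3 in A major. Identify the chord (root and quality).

The figures 6/5/3 indicate a seventh chord in first inversion.
In first inversion the root lies a sixth above the bass: a sixth above E in A major is C#.
The chord tones are E, G#, B, C#, giving C# minor seventh.

C# minor seventh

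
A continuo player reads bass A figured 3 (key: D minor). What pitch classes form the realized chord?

A, C, E

The written figures 3 are shorthand for 5/3: the 5 is implied.
A third above A in this key is C.
A fifth above A in this key is E.
Together with the bass A, this spells A minor in root position.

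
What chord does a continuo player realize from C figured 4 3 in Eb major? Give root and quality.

F minor seventh

The figures 4 3 indicate a seventh chord in second inversion.
In second inversion the root lies a fourth above the bass: a fourth above C in Eb major is F.
The chord tones are C, Eb, F, Ab, giving F minor seventh.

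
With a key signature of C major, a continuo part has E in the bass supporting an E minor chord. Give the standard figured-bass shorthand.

E is the root of E minor, so the chord is in root position.
A triad in root position is figured 5/3, conventionally abbreviated (no figures — root-position triad).

no figures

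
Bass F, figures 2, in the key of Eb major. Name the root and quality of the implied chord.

G minor seventh

The figures 2 indicate a seventh chord in third inversion.
In third inversion the root lies a second above the bass: a second above F in Eb major is G.
The chord tones are F, G, Bb, D, giving G minor seventh.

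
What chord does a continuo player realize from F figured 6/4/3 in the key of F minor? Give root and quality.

Bb minor seventh

The figures 6/4/3 indicate a seventh chord in second inversion.
In second inversion the root lies a fourth above the bass: a fourth above F in F minor is Bb.
The chord tones are F, Ab, Bb, Db, giving Bb minor seventh.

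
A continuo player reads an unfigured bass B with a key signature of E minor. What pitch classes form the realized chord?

B, D, F#

An unfigured bass implies 5/3.
A third above B in this key is D.
A fifth above B in this key is F#.
Together with the bass B, this spells B minor in root position.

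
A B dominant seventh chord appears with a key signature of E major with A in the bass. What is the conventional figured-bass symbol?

4/2

A is the seventh of B dominant seventh, so the chord is in third inversion.
A seventh chord in third inversion is figured 6/4/2, conventionally abbreviated 4/2.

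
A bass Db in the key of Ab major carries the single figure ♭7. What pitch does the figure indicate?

Counting 6 letter steps above Db lands on C; in Ab major, that letter is C.
The b7 figure lowers it a semitone, giving Cb.

Cb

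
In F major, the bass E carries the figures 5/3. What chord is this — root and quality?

The figures 5/3 indicate a triad in root position.
In root position the bass is the root, so the root is E.
The chord tones are E, G, Bb, giving E diminished.

E diminished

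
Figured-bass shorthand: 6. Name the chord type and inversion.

6 is shorthand for 6/3.
Intervals of 6/3 above the bass form a triad; the bass is the third, so this is first inversion.

triad, first inversion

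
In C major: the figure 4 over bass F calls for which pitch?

B

Counting 3 letter steps above F lands on B; in C major, that letter is B.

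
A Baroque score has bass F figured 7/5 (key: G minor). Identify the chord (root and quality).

F dominant seventh

The figures 7/5 indicate a seventh chord in root position.
In root position the bass is the root, so the root is F.
The chord tones are F, A, C, Eb, giving F dominant seventh.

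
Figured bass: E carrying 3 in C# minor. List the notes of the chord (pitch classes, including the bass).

E, G#, B

The written figures 3 are shorthand for 5/3: the 5 is implied.
A third above E in this key is G#.
A fifth above E in this key is B.
Together with the bass E, this spells E major in root position.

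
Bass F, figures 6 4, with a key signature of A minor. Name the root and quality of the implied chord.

B diminished

The figures 6 4 indicate a triad in second inversion.
In second inversion the root lies a fourth above the bass: a fourth above F in A minor is B.
The chord tones are F, B, D, giving B diminished.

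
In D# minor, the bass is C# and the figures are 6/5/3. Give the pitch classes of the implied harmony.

C#, E#, G#, A#

A third above C# in this key is E#.
A fifth above C# in this key is G#.
A sixth above C# in this key is A#.
Together with the bass C#, this spells A# minor seventh in first inversion.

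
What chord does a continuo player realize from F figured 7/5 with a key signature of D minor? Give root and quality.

The figures 7/5 indicate a seventh chord in root position.
In root position the bass is the root, so the root is F.
The chord tones are F, A, C, E, giving F major seventh.

F major seventh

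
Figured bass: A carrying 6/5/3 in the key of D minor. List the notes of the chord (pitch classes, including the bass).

A third above A in this key is C.
A fifth above A in this key is E.
A sixth above A in this key is F.
Together with the bass A, this spells F major seventh in first inversion.

A, C, E, F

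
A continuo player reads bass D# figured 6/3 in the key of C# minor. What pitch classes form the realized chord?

D#, F#, B

A third above D# in this key is F#.
A sixth above D# in this key is B.
Together with the bass D#, this spells B major in first inversion.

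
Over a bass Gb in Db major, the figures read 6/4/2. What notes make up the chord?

A second above Gb in this key is Ab.
A fourth above Gb in this key is C.
A sixth above Gb in this key is Eb.
Together with the bass Gb, this spells Ab dominant seventh in third inversion.

Gb, Ab, C, Eb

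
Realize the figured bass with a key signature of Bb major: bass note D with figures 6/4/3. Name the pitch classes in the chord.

D, F, G, Bb

A third above D in this key is F.
A fourth above D in this key is G.
A sixth above D in this key is Bb.
Together with the bass D, this spells G minor seventh in second inversion.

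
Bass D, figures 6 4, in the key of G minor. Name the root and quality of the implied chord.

G minor

The figures 6 4 indicate a triad in second inversion.
In second inversion the root lies a fourth above the bass: a fourth above D in G minor is G.
The chord tones are D, G, Bb, giving G minor.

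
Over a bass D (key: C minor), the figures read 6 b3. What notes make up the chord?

A third above D in this key is F, lowered to Fb by the flat.
A sixth above D in this key is Bb.

D, Fb, Bb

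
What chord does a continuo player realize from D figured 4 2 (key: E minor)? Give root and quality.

E minor seventh

The figures 4 2 indicate a seventh chord in third inversion.
In third inversion the root lies a second above the bass: a second above D in E minor is E.
The chord tones are D, E, G, B, giving E minor seventh.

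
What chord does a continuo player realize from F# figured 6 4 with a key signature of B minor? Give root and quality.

B minor

The figures 6 4 indicate a triad in second inversion.
In second inversion the root lies a fourth above the bass: a fourth above F# in B minor is B.
The chord tones are F#, B, D, giving B minor.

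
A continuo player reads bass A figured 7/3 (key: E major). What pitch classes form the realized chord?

The written figures 7/3 are shorthand for 7/5/3: the 5 is implied.
A third above A in this key is C#.
A fifth above A in this key is E.
A seventh above A in this key is G#.
Together with the bass A, this spells A major seventh in root position.

A, C#, E, G#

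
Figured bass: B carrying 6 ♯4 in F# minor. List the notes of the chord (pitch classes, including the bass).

B, E#, G#

A fourth above B in this key is E, raised to E# by the sharp.
A sixth above B in this key is G#.
Together with the bass B, this spells E# diminished in second inversion.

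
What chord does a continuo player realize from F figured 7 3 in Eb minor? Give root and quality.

The figures 7 3 indicate a seventh chord in root position.
In root position the bass is the root, so the root is F.
The chord tones are F, Ab, Cb, Eb, giving F half-diminished seventh.

F half-diminished seventh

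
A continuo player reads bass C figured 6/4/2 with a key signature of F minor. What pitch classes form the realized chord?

C, Db, F, Ab

A second above C in this key is Db.
A fourth above C in this key is F.
A sixth above C in this key is Ab.
Together with the bass C, this spells Db major seventh in third inversion.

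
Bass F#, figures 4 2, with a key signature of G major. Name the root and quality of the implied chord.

G major seventh

The figures 4 2 indicate a seventh chord in third inversion.
In third inversion the root lies a second above the bass: a second above F# in G major is G.
The chord tones are F#, G, B, D, giving G major seventh.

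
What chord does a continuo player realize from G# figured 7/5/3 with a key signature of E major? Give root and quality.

The figures 7/5/3 indicate a seventh chord in root position.
In root position the bass is the root, so the root is G#.
The chord tones are G#, B, D#, F#, giving G# minor seventh.

G# minor seventh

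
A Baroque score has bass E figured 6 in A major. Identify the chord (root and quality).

The figures 6 indicate a triad in first inversion.
In first inversion the root lies a sixth above the bass: a sixth above E in A major is C#.
The chord tones are E, G#, C#, giving C# minor.

C# minor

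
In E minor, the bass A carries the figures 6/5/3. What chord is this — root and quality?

The figures 6/5/3 indicate a seventh chord in first inversion.
In first inversion the root lies a sixth above the bass: a sixth above A in E minor is F#.
The chord tones are A, C, E, F#, giving F# half-diminished seventh.

F# half-diminished seventh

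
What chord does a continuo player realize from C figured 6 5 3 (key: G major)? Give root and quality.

The figures 6 5 3 indicate a seventh chord in first inversion.
In first inversion the root lies a sixth above the bass: a sixth above C in G major is A.
The chord tones are C, E, G, A, giving A minor seventh.

A minor seventh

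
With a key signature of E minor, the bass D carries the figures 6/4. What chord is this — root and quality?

The figures 6/4 indicate a triad in second inversion.
In second inversion the root lies a fourth above the bass: a fourth above D in E minor is G.
The chord tones are D, G, B, giving G major.

G major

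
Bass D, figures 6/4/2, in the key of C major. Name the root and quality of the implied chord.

The figures 6/4/2 indicate a seventh chord in third inversion.
In third inversion the root lies a second above the bass: a second above D in C major is E.
The chord tones are D, E, G, B, giving E minor seventh.

E minor seventh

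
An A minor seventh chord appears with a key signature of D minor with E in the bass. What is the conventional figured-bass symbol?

4/3

E is the fifth of A minor seventh, so the chord is in second inversion.
A seventh chord in second inversion is figured 6/4/3, conventionally abbreviated 4/3.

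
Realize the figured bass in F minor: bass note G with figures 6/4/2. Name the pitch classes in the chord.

A second above G in this key is Ab.
A fourth above G in this key is C.
A sixth above G in this key is Eb.
Together with the bass G, this spells Ab major seventh in third inversion.

G, Ab, C, Eb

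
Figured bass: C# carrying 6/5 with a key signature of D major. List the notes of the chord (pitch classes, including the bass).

The written figures 6/5 are shorthand for 6/5/3: the 3 is implied.
A third above C# in this key is E.
A fifth above C# in this key is G.
A sixth above C# in this key is A.
Together with the bass C#, this spells A dominant seventh in first inversion.

C#, E, G, A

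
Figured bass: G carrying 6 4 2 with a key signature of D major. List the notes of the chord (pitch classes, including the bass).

A second above G in this key is A.
A fourth above G in this key is C#.
A sixth above G in this key is E.
Together with the bass G, this spells A dominant seventh in third inversion.

G, A, C#, E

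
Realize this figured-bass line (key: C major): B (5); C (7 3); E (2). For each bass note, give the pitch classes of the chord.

B (5/3): B, D, F.
C (7/5/3): C, E, G, B.
E (6/4/2): E, F, A, C.

B, D, F | C, E, G, B | E, F, A, C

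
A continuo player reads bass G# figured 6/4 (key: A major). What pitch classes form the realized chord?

A fourth above G# in this key is C#.
A sixth above G# in this key is E.
Together with the bass G#, this spells C# minor in second inversion.

G#, C#, E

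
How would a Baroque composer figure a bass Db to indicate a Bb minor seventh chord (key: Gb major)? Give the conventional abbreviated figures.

6/5

Db is the third of Bb minor seventh, so the chord is in first inversion.
A seventh chord in first inversion is figured 6/5/3, conventionally abbreviated 6/5.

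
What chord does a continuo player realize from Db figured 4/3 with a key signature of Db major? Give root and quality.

The figures 4/3 indicate a seventh chord in second inversion.
In second inversion the root lies a fourth above the bass: a fourth above Db in Db major is Gb.
The chord tones are Db, F, Gb, Bb, giving Gb major seventh.

Gb major seventh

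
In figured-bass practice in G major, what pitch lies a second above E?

Counting 1 letter step above E lands on F; in G major, that letter is F#.

F#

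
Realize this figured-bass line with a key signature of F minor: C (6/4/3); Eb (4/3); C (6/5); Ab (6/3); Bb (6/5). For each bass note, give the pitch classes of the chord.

C (6/4/3): C, Eb, F, Ab.
Eb (6/4/3): Eb, G, Ab, C.
C (6/5/3): C, Eb, G, Ab.
Ab (6/3): Ab, C, F.
Bb (6/5/3): Bb, Db, F, G.

C, Eb, F, Ab | Eb, G, Ab, C | C, Eb, G, Ab | Ab, C, F | Bb, Db, F, G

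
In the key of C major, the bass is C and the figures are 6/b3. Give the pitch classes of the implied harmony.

C, Eb, A

A third above C in this key is E, lowered to Eb by the flat.
A sixth above C in this key is A.
Together with the bass C, this spells A diminished in first inversion.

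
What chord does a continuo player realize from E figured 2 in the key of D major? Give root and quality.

The figures 2 indicate a seventh chord in third inversion.
In third inversion the root lies a second above the bass: a second above E in D major is F#.
The chord tones are E, F#, A, C#, giving F# minor seventh.

F# minor seventh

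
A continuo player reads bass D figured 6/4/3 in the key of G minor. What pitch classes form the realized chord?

D, F, G, Bb

A third above D in this key is F.
A fourth above D in this key is G.
A sixth above D in this key is Bb.
Together with the bass D, this spells G minor seventh in second inversion.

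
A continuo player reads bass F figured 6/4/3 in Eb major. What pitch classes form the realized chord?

F, Ab, Bb, D

A third above F in this key is Ab.
A fourth above F in this key is Bb.
A sixth above F in this key is D.
Together with the bass F, this spells Bb dominant seventh in second inversion.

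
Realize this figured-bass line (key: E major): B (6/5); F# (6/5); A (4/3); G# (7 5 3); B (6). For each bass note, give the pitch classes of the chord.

B (6/5/3): B, D#, F#, G#.
F# (6/5/3): F#, A, C#, D#.
A (6/4/3): A, C#, D#, F#.
G# (7/5/3): G#, B, D#, F#.
B (6/3): B, D#, G#.

B, D#, F#, G# | F#, A, C#, D# | A, C#, D#, F# | G#, B, D#, F# | B, D#, G#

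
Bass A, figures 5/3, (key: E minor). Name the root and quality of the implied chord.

A minor

The figures 5/3 indicate a triad in root position.
In root position the bass is the root, so the root is A.
The chord tones are A, C, E, giving A minor.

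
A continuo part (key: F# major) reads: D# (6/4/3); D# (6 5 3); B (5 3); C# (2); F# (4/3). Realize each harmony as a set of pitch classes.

D# (6/4/3): D#, F#, G#, B.
D# (6/5/3): D#, F#, A#, B.
B (5/3): B, D#, F#.
C# (6/4/2): C#, D#, F#, A#.
F# (6/4/3): F#, A#, B, D#.

D#, F#, G#, B | D#, F#, A#, B | B, D#, F# | C#, D#, F#, A# | F#, A#, B, D#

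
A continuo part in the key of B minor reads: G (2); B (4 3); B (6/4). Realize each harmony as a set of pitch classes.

G (6/4/2): G, A, C#, E.
B (6/4/3): B, D, E, G.
B (6/4): B, E, G.

G, A, C#, E | B, D, E, G | B, E, G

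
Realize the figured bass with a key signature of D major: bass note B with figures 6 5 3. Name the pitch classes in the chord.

A third above B in this key is D.
A fifth above B in this key is F#.
A sixth above B in this key is G.
Together with the bass B, this spells G major seventh in first inversion.

B, D, F#, G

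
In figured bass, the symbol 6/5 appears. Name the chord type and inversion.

seventh chord, first inversion

6/5 is shorthand for 6/5/3.
Intervals of 6/5/3 above the bass form a seventh chord; the bass is the third, so this is first inversion.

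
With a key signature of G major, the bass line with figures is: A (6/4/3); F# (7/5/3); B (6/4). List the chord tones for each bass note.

A (6/4/3): A, C, D, F#.
F# (7/5/3): F#, A, C, E.
B (6/4): B, E, G.

A, C, D, F# | F#, A, C, E | B, E, G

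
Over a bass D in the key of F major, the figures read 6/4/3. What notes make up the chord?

D, F, G, Bb

A third above D in this key is F.
A fourth above D in this key is G.
A sixth above D in this key is Bb.
Together with the bass D, this spells G minor seventh in second inversion.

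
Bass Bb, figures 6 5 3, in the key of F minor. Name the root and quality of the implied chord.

G half-diminished seventh

The figures 6 5 3 indicate a seventh chord in first inversion.
In first inversion the root lies a sixth above the bass: a sixth above Bb in F minor is G.
The chord tones are Bb, Db, F, G, giving G half-diminished seventh.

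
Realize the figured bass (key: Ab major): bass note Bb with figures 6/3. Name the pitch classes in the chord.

Bb, Db, G

A third above Bb in this key is Db.
A sixth above Bb in this key is G.
Together with the bass Bb, this spells G diminished in first inversion.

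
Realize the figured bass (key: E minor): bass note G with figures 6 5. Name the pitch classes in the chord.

The written figures 6 5 are shorthand for 6/5/3: the 3 is implied.
A third above G in this key is B.
A fifth above G in this key is D.
A sixth above G in this key is E.
Together with the bass G, this spells E minor seventh in first inversion.

G, B, D, E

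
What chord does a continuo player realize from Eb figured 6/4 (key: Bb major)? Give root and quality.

A diminished

The figures 6/4 indicate a triad in second inversion.
In second inversion the root lies a fourth above the bass: a fourth above Eb in Bb major is A.
The chord tones are Eb, A, C, giving A diminished.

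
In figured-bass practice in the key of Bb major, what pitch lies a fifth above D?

Counting 4 letter steps above D lands on A; in Bb major, that letter is A.

A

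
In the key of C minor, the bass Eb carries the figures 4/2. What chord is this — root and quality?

The figures 4/2 indicate a seventh chord in third inversion.
In third inversion the root lies a second above the bass: a second above Eb in C minor is F.
The chord tones are Eb, F, Ab, C, giving F minor seventh.

F minor seventh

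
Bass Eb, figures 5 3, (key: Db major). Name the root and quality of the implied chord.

Eb minor

The figures 5 3 indicate a triad in root position.
In root position the bass is the root, so the root is Eb.
The chord tones are Eb, Gb, Bb, giving Eb minor.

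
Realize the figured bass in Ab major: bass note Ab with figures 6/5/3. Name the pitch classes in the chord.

A third above Ab in this key is C.
A fifth above Ab in this key is Eb.
A sixth above Ab in this key is F.
Together with the bass Ab, this spells F minor seventh in first inversion.

Ab, C, Eb, F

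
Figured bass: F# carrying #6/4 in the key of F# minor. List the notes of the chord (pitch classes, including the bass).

F#, B, D#

A fourth above F# in this key is B.
A sixth above F# in this key is D, raised to D# by the sharp.
Together with the bass F#, this spells B major in second inversion.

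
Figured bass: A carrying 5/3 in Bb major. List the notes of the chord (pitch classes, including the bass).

A, C, Eb

A third above A in this key is C.
A fifth above A in this key is Eb.
Together with the bass A, this spells A diminished in root position.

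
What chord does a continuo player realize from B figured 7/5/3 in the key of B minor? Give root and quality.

The figures 7/5/3 indicate a seventh chord in root position.
In root position the bass is the root, so the root is B.
The chord tones are B, D, F#, A, giving B minor seventh.

B minor seventh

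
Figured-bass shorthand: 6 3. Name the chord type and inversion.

Intervals of 6/3 above the bass form a triad; the bass is the third, so this is first inversion.

triad, first inversion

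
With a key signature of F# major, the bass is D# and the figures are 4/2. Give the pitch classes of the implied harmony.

D#, E#, G#, B

The written figures 4/2 are shorthand for 6/4/2: the 6 is implied.
A second above D# in this key is E#.
A fourth above D# in this key is G#.
A sixth above D# in this key is B.
Together with the bass D#, this spells E# half-diminished seventh in third inversion.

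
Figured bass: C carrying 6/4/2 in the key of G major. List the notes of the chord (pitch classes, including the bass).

A second above C in this key is D.
A fourth above C in this key is F#.
A sixth above C in this key is A.
Together with the bass C, this spells D dominant seventh in third inversion.

C, D, F#, A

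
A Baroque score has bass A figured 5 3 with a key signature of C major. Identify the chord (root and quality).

The figures 5 3 indicate a triad in root position.
In root position the bass is the root, so the root is A.
The chord tones are A, C, E, giving A minor.

A minor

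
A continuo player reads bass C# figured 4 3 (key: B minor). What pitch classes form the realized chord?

The written figures 4 3 are shorthand for 6/4/3: the 6 is implied.
A third above C# in this key is E.
A fourth above C# in this key is F#.
A sixth above C# in this key is A.
Together with the bass C#, this spells F# minor seventh in second inversion.

C#, E, F#, A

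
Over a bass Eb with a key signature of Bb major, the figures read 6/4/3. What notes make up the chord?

A third above Eb in this key is G.
A fourth above Eb in this key is A.
A sixth above Eb in this key is C.
Together with the bass Eb, this spells A half-diminished seventh in second inversion.

Eb, G, A, C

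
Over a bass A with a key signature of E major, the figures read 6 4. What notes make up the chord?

A, D#, F#

A fourth above A in this key is D#.
A sixth above A in this key is F#.
Together with the bass A, this spells D# diminished in second inversion.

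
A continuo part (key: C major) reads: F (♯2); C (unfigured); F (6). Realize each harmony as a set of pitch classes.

F, G#, B, D | C, E, G | F, A, D

F (6/4/#2): F, G#, B, D.
C (5/3): C, E, G.
F (6/3): F, A, D.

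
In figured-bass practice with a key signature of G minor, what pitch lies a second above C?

D

Counting 1 letter step above C lands on D; in G minor, that letter is D.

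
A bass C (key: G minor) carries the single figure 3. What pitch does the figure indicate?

Eb

Counting 2 letter steps above C lands on E; in G minor, that letter is Eb.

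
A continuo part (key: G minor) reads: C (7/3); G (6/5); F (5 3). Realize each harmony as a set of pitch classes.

C (7/5/3): C, Eb, G, Bb.
G (6/5/3): G, Bb, D, Eb.
F (5/3): F, A, C.

C, Eb, G, Bb | G, Bb, D, Eb | F, A, C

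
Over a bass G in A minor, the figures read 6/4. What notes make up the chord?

A fourth above G in this key is C.
A sixth above G in this key is E.
Together with the bass G, this spells C major in second inversion.

G, C, E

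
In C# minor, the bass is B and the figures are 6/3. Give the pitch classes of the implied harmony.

A third above B in this key is D#.
A sixth above B in this key is G#.
Together with the bass B, this spells G# minor in first inversion.

B, D#, G#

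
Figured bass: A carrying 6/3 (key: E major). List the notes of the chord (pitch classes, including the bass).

A third above A in this key is C#.
A sixth above A in this key is F#.
Together with the bass A, this spells F# minor in first inversion.

A, C#, F#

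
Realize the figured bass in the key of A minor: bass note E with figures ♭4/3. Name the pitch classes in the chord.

The written figures ♭4/3 are shorthand for 6/4/3: the 6 is implied.
A third above E in this key is G.
A fourth above E in this key is A, lowered to Ab by the flat.
A sixth above E in this key is C.
Together with the bass E, this spells Ab augmented major seventh in second inversion.

E, G, Ab, C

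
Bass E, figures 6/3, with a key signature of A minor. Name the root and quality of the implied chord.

C major

The figures 6/3 indicate a triad in first inversion.
In first inversion the root lies a sixth above the bass: a sixth above E in A minor is C.
The chord tones are E, G, C, giving C major.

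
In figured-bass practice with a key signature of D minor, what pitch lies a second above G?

A

Counting 1 letter step above G lands on A; in D minor, that letter is A.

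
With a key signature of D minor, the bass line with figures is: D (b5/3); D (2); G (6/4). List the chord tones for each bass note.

D (b5/3): D, F, Ab.
D (6/4/2): D, E, G, Bb.
G (6/4): G, C, E.

D, F, Ab | D, E, G, Bb | G, C, E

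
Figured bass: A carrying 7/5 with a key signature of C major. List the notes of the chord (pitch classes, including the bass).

A, C, E, G

The written figures 7/5 are shorthand for 7/5/3: the 3 is implied.
A third above A in this key is C.
A fifth above A in this key is E.
A seventh above A in this key is G.
Together with the bass A, this spells A minor seventh in root position.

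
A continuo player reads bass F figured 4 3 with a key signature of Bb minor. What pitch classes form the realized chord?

The written figures 4 3 are shorthand for 6/4/3: the 6 is implied.
A third above F in this key is Ab.
A fourth above F in this key is Bb.
A sixth above F in this key is Db.
Together with the bass F, this spells Bb minor seventh in second inversion.

F, Ab, Bb, Db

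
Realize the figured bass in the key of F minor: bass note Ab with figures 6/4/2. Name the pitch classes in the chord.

Ab, Bb, Db, F

A second above Ab in this key is Bb.
A fourth above Ab in this key is Db.
A sixth above Ab in this key is F.
Together with the bass Ab, this spells Bb minor seventh in third inversion.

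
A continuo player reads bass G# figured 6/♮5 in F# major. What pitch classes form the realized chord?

G#, B, D, E#

The written figures 6/♮5 are shorthand for 6/5/3: the 3 is implied.
A third above G# in this key is B.
A fifth above G# in this key is D#, made natural (D) by the ♮ figure.
A sixth above G# in this key is E#.
Together with the bass G#, this spells E# diminished seventh in first inversion.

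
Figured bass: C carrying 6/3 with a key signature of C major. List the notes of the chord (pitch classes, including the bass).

A third above C in this key is E.
A sixth above C in this key is A.
Together with the bass C, this spells A minor in first inversion.

C, E, A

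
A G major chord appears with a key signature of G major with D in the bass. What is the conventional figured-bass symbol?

6/4

D is the fifth of G major, so the chord is in second inversion.
A triad in second inversion is figured 6/4, conventionally abbreviated 6/4.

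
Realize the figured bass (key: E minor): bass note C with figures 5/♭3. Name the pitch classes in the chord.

A third above C in this key is E, lowered to Eb by the flat.
A fifth above C in this key is G.
Together with the bass C, this spells C minor in root position.

C, Eb, G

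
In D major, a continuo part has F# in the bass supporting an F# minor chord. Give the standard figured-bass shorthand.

F# is the root of F# minor, so the chord is in root position.
A triad in root position is figured 5/3, conventionally abbreviated (no figures — root-position triad).

no figures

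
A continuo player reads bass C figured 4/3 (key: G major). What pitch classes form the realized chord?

The written figures 4/3 are shorthand for 6/4/3: the 6 is implied.
A third above C in this key is E.
A fourth above C in this key is F#.
A sixth above C in this key is A.
Together with the bass C, this spells F# half-diminished seventh in second inversion.

C, E, F#, A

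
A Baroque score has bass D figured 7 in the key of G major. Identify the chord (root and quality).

D dominant seventh

The figures 7 indicate a seventh chord in root position.
In root position the bass is the root, so the root is D.
The chord tones are D, F#, A, C, giving D dominant seventh.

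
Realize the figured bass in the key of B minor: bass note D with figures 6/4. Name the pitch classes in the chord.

A fourth above D in this key is G.
A sixth above D in this key is B.
Together with the bass D, this spells G major in second inversion.

D, G, B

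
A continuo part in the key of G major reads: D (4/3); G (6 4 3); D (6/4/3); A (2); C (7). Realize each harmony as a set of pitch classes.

D (6/4/3): D, F#, G, B.
G (6/4/3): G, B, C, E.
D (6/4/3): D, F#, G, B.
A (6/4/2): A, B, D, F#.
C (7/5/3): C, E, G, B.

D, F#, G, B | G, B, C, E | D, F#, G, B | A, B, D, F# | C, E, G, B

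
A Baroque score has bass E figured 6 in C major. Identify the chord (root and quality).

The figures 6 indicate a triad in first inversion.
In first inversion the root lies a sixth above the bass: a sixth above E in C major is C.
The chord tones are E, G, C, giving C major.

C major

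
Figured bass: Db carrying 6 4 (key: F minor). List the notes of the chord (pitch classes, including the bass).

Db, G, Bb

A fourth above Db in this key is G.
A sixth above Db in this key is Bb.
Together with the bass Db, this spells G diminished in second inversion.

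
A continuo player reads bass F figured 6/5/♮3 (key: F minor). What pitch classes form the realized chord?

A third above F in this key is Ab, made natural (A) by the ♮ figure.
A fifth above F in this key is C.
A sixth above F in this key is Db.
Together with the bass F, this spells Db augmented major seventh in first inversion.

F, A, C, Db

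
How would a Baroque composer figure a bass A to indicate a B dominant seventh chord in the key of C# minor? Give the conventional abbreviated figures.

A is the seventh of B dominant seventh, so the chord is in third inversion.
A seventh chord in third inversion is figured 6/4/2, conventionally abbreviated 4/2.

4/2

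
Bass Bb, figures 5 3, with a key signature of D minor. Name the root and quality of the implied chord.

The figures 5 3 indicate a triad in root position.
In root position the bass is the root, so the root is Bb.
The chord tones are Bb, D, F, giving Bb major.

Bb major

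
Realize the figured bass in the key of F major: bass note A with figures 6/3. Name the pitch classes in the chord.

A third above A in this key is C.
A sixth above A in this key is F.
Together with the bass A, this spells F major in first inversion.

A, C, F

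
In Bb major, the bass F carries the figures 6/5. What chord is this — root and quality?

D minor seventh

The figures 6/5 indicate a seventh chord in first inversion.
In first inversion the root lies a sixth above the bass: a sixth above F in Bb major is D.
The chord tones are F, A, C, D, giving D minor seventh.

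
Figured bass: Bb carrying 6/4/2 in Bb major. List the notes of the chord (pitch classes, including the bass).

A second above Bb in this key is C.
A fourth above Bb in this key is Eb.
A sixth above Bb in this key is G.
Together with the bass Bb, this spells C minor seventh in third inversion.

Bb, C, Eb, G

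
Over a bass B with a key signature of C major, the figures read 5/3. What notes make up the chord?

A third above B in this key is D.
A fifth above B in this key is F.
Together with the bass B, this spells B diminished in root position.

B, D, F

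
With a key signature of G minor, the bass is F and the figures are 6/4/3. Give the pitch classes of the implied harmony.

A third above F in this key is A.
A fourth above F in this key is Bb.
A sixth above F in this key is D.
Together with the bass F, this spells Bb major seventh in second inversion.

F, A, Bb, D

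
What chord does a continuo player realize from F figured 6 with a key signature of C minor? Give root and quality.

The figures 6 indicate a triad in first inversion.
In first inversion the root lies a sixth above the bass: a sixth above F in C minor is D.
The chord tones are F, Ab, D, giving D diminished.

D diminished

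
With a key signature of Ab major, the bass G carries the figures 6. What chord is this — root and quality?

The figures 6 indicate a triad in first inversion.
In first inversion the root lies a sixth above the bass: a sixth above G in Ab major is Eb.
The chord tones are G, Bb, Eb, giving Eb major.

Eb major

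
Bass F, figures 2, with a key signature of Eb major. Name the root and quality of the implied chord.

The figures 2 indicate a seventh chord in third inversion.
In third inversion the root lies a second above the bass: a second above F in Eb major is G.
The chord tones are F, G, Bb, D, giving G minor seventh.

G minor seventh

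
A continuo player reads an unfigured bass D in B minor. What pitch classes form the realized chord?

An unfigured bass implies 5/3.
A third above D in this key is F#.
A fifth above D in this key is A.
Together with the bass D, this spells D major in root position.

D, F#, A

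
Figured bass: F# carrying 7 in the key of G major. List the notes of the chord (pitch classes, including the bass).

The written figures 7 are shorthand for 7/5/3: the 5/3 are implied.
A third above F# in this key is A.
A fifth above F# in this key is C.
A seventh above F# in this key is E.
Together with the bass F#, this spells F# half-diminished seventh in root position.

F#, A, C, E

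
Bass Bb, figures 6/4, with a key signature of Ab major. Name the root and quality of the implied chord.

Eb major

The figures 6/4 indicate a triad in second inversion.
In second inversion the root lies a fourth above the bass: a fourth above Bb in Ab major is Eb.
The chord tones are Bb, Eb, G, giving Eb major.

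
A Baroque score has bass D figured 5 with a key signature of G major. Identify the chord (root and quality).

D major

The figures 5 indicate a triad in root position.
In root position the bass is the root, so the root is D.
The chord tones are D, F#, A, giving D major.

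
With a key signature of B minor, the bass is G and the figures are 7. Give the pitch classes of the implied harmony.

The written figures 7 are shorthand for 7/5/3: the 5/3 are implied.
A third above G in this key is B.
A fifth above G in this key is D.
A seventh above G in this key is F#.
Together with the bass G, this spells G major seventh in root position.

G, B, D, F#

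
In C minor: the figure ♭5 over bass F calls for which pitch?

Counting 4 letter steps above F lands on C; in C minor, that letter is C.
The b5 figure lowers it a semitone, giving Cb.

Cb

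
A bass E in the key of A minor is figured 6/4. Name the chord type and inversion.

Intervals of 6/4 above the bass form a triad; the bass is the fifth, so this is second inversion.

triad, second inversion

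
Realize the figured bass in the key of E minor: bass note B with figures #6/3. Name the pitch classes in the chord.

B, D, G#

A third above B in this key is D.
A sixth above B in this key is G, raised to G# by the sharp.
Together with the bass B, this spells G# diminished in first inversion.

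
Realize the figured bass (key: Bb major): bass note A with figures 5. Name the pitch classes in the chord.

The written figures 5 are shorthand for 5/3: the 3 is implied.
A third above A in this key is C.
A fifth above A in this key is Eb.
Together with the bass A, this spells A diminished in root position.

A, C, Eb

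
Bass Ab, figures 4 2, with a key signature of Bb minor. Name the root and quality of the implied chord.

Bb minor seventh

The figures 4 2 indicate a seventh chord in third inversion.
In third inversion the root lies a second above the bass: a second above Ab in Bb minor is Bb.
The chord tones are Ab, Bb, Db, F, giving Bb minor seventh.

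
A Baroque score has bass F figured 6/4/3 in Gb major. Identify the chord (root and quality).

The figures 6/4/3 indicate a seventh chord in second inversion.
In second inversion the root lies a fourth above the bass: a fourth above F in Gb major is Bb.
The chord tones are F, Ab, Bb, Db, giving Bb minor seventh.

Bb minor seventh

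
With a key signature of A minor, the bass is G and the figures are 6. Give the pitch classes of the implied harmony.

The written figures 6 are shorthand for 6/3: the 3 is implied.
A third above G in this key is B.
A sixth above G in this key is E.
Together with the bass G, this spells E minor in first inversion.

G, B, E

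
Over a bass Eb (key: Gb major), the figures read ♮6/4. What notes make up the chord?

A fourth above Eb in this key is Ab.
A sixth above Eb in this key is Cb, made natural (C) by the ♮ figure.
Together with the bass Eb, this spells Ab major in second inversion.

Eb, Ab, C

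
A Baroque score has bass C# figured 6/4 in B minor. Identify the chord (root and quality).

F# minor

The figures 6/4 indicate a triad in second inversion.
In second inversion the root lies a fourth above the bass: a fourth above C# in B minor is F#.
The chord tones are C#, F#, A, giving F# minor.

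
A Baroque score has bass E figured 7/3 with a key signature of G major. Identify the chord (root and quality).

E minor seventh

The figures 7/3 indicate a seventh chord in root position.
In root position the bass is the root, so the root is E.
The chord tones are E, G, B, D, giving E minor seventh.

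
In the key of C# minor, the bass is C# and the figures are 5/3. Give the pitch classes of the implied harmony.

C#, E, G#

A third above C# in this key is E.
A fifth above C# in this key is G#.
Together with the bass C#, this spells C# minor in root position.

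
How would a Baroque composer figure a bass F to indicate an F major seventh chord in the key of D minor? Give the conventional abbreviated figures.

F is the root of F major seventh, so the chord is in root position.
A seventh chord in root position is figured 7/5/3, conventionally abbreviated 7.

7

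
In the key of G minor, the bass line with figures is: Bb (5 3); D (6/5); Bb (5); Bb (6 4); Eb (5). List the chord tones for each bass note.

Bb, D, F | D, F, A, Bb | Bb, D, F | Bb, Eb, G | Eb, G, Bb

Bb (5/3): Bb, D, F.
D (6/5/3): D, F, A, Bb.
Bb (5/3): Bb, D, F.
Bb (6/4): Bb, Eb, G.
Eb (5/3): Eb, G, Bb.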